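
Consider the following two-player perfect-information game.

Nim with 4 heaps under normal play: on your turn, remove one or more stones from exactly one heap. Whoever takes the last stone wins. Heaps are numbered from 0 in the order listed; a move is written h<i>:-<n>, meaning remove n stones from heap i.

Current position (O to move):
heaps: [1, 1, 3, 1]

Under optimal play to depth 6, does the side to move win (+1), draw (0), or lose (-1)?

p1 O@[(1,1,3,1)]: h0:-1[(0,1,3,1)]-1 h1:-1[(1,0,3,1)]-1 h2:-1[(1,1,2,1)]-1 h2:-2[(1,1,1,1)]+1* h2:-3[(1,1,0,1)]-1 h3:-1[(1,1,3,0)]-1
p2 X@[(1,1,1,1)]: h0:-1[(0,1,1,1)]-1* h1:-1[(1,0,1,1)]-1 h2:-1[(1,1,0,1)]-1 h3:-1[(1,1,1,0)]-1
p3 O@[(0,1,1,1)]: h1:-1[(0,0,1,1)]+1* h2:-1[(0,1,0,1)]+1 h3:-1[(0,1,1,0)]+1
p4 X@[(0,0,1,1)]: h2:-1[(0,0,0,1)]-1* h3:-1[(0,0,1,0)]-1
p5 O@[(0,0,0,1)]: h3:-1[(0,0,0,0)]+1*
p6 X@[(0,0,0,0)] terminal -1; root [(1,1,3,1)] d6

value((1,1,3,1), O) = +1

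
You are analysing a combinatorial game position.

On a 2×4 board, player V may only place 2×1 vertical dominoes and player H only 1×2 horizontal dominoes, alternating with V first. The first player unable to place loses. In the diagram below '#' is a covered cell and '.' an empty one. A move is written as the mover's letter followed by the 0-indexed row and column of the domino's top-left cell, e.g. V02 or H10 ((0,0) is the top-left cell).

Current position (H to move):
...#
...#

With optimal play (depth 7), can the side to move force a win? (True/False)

H winning at [...#/...#]: True

ply 1, H at ...#/...# | H00=+1→##.#/...#*; H01=+1→.###/...#; H10=+1→...#/##.#; H11=+1→...#/.###
ply 2, V at ##.#/...# | V02=-1→####/..##*
ply 3, H at ####/..## | H10=+1→####/####*
ply 4: ####/#### is terminal -1 (V); from ...#/...# depth 7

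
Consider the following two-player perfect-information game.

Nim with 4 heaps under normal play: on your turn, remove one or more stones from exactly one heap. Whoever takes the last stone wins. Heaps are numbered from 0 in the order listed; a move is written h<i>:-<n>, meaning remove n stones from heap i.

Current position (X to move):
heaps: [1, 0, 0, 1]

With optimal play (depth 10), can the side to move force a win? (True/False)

X winning at [(1,0,0,1)]: False

[(1,0,0,1)] X move#1: h0:-1:-1/(0,0,0,1)*, h3:-1:-1/(1,0,0,0)
[(0,0,0,1)] O move#2: h3:-1:+1/(0,0,0,0)*
[(0,0,0,0)] end (terminal -1, X#3); searched (1,0,0,1) to 10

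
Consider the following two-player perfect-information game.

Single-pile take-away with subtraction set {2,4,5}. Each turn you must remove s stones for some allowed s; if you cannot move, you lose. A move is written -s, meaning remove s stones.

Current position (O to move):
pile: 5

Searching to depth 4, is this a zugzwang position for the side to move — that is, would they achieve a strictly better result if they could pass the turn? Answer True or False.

zugzwang(5, O) = False

p1 O@[5]: -2[3]-1 -4[1]+1* -5[0]+1
p2 X@[1] terminal -1; root [5] d4
if O skipped the turn, X would face:
~ p1 X@[5]: -2[3]-1 -4[1]+1* -5[0]+1
~ p2 O@[1] terminal -1; root [5] d4
compare (O): move=+1 vs pass=-1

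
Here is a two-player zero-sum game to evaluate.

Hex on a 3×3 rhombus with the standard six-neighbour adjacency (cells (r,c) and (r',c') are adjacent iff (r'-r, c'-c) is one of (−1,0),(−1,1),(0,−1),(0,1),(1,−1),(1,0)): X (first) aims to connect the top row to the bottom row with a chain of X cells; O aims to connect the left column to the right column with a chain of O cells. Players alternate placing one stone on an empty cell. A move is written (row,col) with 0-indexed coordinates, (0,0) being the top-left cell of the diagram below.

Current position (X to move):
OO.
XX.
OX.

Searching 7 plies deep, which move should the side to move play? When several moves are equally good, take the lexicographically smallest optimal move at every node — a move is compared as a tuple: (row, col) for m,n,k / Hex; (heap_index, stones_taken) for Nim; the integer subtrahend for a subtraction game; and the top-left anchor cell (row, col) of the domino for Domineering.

ply 1, X at OO./XX./OX. | (0,2)=+1→OOX/XX./OX.*; (1,2)=-1→OO./XXX/OX.; (2,2)=-1→OO./XX./OXX
ply 2: OOX/XX./OX. is terminal -1 (O); from OO./XX./OX. depth 7

X's best at [OO./XX./OX.]: (0,2)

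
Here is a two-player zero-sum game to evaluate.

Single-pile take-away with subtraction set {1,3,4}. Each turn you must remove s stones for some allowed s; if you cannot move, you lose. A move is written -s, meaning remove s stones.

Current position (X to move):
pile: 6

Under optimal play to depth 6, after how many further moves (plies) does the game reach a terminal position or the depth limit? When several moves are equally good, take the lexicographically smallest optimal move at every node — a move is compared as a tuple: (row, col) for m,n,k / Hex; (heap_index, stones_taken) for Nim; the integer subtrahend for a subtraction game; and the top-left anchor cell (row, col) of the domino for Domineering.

[6] X move#1: -1:-1/5, -3:-1/3, -4:+1/2*
[2] O move#2: -1:-1/1*
[1] X move#3: -1:+1/0*
[0] end (terminal -1, O#4); searched 6 to 6

PV length from [6]: 3 plies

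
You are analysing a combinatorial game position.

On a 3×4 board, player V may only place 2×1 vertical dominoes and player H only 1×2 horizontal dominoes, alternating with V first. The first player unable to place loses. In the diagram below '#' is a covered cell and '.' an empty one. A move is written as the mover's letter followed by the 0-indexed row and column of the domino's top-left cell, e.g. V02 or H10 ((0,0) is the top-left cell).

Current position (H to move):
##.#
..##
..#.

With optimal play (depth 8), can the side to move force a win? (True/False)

ply 1, H at ##.#/..##/..#. | H10=+1→##.#/####/..#.*; H20=+1→##.#/..##/###.
ply 2: ##.#/####/..#. is terminal -1 (V); from ##.#/..##/..#. depth 8

H winning at [##.#/..##/..#.]: True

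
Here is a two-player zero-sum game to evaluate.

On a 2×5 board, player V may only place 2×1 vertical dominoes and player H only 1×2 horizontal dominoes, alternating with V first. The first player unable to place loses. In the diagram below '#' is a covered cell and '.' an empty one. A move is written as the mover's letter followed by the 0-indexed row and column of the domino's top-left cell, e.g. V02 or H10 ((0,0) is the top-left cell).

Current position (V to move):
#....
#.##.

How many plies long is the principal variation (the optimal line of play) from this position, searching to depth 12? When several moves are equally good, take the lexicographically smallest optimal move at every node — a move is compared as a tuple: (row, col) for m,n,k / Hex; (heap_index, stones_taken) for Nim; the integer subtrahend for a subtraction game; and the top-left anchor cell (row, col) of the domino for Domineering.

PV length from [#..../#.##.]: 2 plies

ply 1, V at #..../#.##. | V01=-1→##.../####.*; V04=-1→#...#/#.###
ply 2, H at ##.../####. | H02=-1→####./####.; H03=+1→##.##/####.*
ply 3: ##.##/####. is terminal -1 (V); from #..../#.##. depth 12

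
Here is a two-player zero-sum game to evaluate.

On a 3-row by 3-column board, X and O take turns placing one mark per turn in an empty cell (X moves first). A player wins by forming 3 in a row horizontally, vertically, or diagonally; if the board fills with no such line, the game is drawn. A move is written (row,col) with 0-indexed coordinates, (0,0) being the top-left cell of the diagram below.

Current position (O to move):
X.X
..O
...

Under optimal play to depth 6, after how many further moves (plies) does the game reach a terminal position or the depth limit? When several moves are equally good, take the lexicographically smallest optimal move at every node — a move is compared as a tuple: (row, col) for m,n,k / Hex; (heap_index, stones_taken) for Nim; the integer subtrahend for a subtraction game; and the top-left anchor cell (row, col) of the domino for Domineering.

PV length from [X.X/..O/...]: 4 plies

p1 O@[X.X/..O/...]: (0,1)[XOX/..O/...]-1* (1,0)[X.X/O.O/...]-1 (1,1)[X.X/.OO/...]-1 (2,0)[X.X/..O/O..]-1 (2,1)[X.X/..O/.O.]-1 (2,2)[X.X/..O/..O]-1
p2 X@[XOX/..O/...]: (1,0)[XOX/X.O/...]+0 (1,1)[XOX/.XO/...]+1* (2,0)[XOX/..O/X..]+1 (2,1)[XOX/..O/.X.]+0 (2,2)[XOX/..O/..X]-1
p3 O@[XOX/.XO/...]: (1,0)[XOX/OXO/...]-1* (2,0)[XOX/.XO/O..]-1 (2,1)[XOX/.XO/.O.]-1 (2,2)[XOX/.XO/..O]-1
p4 X@[XOX/OXO/...]: (2,0)[XOX/OXO/X..]+1* (2,1)[XOX/OXO/.X.]+1 (2,2)[XOX/OXO/..X]+1
p5 O@[XOX/OXO/X..] terminal -1; root [X.X/..O/...] d6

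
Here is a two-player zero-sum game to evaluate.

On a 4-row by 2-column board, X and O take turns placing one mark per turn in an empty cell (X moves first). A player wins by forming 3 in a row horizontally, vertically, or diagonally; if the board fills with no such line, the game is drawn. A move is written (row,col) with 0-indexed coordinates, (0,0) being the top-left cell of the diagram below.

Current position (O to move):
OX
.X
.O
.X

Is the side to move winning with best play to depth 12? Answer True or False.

p1 O@[OX/.X/.O/.X]: (1,0)[OX/OX/.O/.X]+0* (2,0)[OX/.X/OO/.X]+0 (3,0)[OX/.X/.O/OX]+0
p2 X@[OX/OX/.O/.X]: (2,0)[OX/OX/XO/.X]+0* (3,0)[OX/OX/.O/XX]-1
p3 O@[OX/OX/XO/.X]: (3,0)[OX/OX/XO/OX]+0*
p4 X@[OX/OX/XO/OX] terminal +0; root [OX/.X/.O/.X] d12

O winning at [OX/.X/.O/.X]: False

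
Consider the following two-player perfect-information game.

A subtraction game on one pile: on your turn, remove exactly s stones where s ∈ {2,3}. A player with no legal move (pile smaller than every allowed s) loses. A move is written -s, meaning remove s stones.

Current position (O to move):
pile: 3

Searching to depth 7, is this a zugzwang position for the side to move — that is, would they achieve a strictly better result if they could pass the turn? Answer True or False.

zugzwang(3, O) = False

[3] O move#1: -2:+1/1*, -3:+1/0
[1] end (terminal -1, X#2); searched 3 to 7
pass branch (X moves first from the same position):
  | [3] X move#1: -2:+1/1*, -3:+1/0
  | [1] end (terminal -1, O#2); searched 3 to 7
O moving scores +1; O passing scores -1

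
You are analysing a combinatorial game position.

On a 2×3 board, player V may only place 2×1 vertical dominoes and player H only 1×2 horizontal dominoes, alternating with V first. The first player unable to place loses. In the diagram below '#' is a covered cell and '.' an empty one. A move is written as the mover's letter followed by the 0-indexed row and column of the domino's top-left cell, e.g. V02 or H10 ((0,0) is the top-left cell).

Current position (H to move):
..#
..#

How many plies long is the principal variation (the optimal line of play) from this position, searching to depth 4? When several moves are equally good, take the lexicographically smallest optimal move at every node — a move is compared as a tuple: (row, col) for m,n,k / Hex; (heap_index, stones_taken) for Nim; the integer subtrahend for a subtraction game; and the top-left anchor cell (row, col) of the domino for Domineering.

[..#/..#] H move#1: H00:+1/###/..#*, H10:+1/..#/###
[###/..#] end (terminal -1, V#2); searched ..#/..# to 4

PV length from [..#/..#]: 1 ply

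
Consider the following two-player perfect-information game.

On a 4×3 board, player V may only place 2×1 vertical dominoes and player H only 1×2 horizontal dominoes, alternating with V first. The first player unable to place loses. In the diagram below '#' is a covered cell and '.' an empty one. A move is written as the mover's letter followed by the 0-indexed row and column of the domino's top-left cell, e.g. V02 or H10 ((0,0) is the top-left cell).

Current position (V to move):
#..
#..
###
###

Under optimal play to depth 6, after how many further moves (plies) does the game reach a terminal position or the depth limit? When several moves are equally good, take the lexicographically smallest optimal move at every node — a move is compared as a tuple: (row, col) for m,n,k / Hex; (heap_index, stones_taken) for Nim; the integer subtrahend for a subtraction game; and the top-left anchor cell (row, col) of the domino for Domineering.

PV length from [#../#../###/###]: 1 ply

ply 1, V at #../#../###/### | V01=+1→##./##./###/###*; V02=+1→#.#/#.#/###/###
ply 2: ##./##./###/### is terminal -1 (H); from #../#../###/### depth 6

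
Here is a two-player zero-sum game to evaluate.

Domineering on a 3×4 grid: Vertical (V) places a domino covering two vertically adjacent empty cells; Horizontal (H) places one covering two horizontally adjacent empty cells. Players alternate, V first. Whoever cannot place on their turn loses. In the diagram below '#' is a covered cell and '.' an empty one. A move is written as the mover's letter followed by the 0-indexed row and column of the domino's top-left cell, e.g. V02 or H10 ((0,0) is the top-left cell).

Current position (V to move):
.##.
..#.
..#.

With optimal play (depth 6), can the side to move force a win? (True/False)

V winning at [.##./..#./..#.]: True

p1 V@[.##./..#./..#.]: V00[###./#.#./..#.]+1* V03[.###/..##/..#.]-1 V10[.##./#.#./#.#.]+1 V11[.##./.##./.##.]+1 V13[.##./..##/..##]-1
p2 H@[###./#.#./..#.]: H20[###./#.#./###.]-1*
p3 V@[###./#.#./###.]: V03[####/#.##/###.]+1* V13[###./#.##/####]+1
p4 H@[####/#.##/###.] terminal -1; root [.##./..#./..#.] d6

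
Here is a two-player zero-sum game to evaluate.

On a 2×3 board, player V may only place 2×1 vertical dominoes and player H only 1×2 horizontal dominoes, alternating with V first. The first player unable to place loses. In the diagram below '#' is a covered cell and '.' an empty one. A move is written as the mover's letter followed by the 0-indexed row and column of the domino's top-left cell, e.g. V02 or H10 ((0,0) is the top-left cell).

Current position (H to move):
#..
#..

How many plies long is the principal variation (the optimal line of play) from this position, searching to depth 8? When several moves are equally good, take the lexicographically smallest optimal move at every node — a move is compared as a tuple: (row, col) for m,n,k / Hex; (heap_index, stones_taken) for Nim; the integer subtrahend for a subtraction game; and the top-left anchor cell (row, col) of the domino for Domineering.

PV length from [#../#..]: 1 ply

[#../#..] H move#1: H01:+1/###/#..*, H11:+1/#../###
[###/#..] end (terminal -1, V#2); searched #../#.. to 8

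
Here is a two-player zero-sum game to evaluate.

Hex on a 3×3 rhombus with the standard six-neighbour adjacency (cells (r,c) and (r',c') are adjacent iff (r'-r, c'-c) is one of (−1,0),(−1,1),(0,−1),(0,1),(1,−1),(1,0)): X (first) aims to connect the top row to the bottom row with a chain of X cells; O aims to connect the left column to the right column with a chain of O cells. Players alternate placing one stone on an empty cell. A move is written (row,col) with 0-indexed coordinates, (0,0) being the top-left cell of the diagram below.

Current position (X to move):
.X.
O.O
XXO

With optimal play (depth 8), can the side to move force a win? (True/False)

X winning at [.X./O.O/XXO]: True

[.X./O.O/XXO] X move#1: (0,0):-1/XX./O.O/XXO, (0,2):-1/.XX/O.O/XXO, (1,1):+1/.X./OXO/XXO*
[.X./OXO/XXO] end (terminal -1, O#2); searched .X./O.O/XXO to 8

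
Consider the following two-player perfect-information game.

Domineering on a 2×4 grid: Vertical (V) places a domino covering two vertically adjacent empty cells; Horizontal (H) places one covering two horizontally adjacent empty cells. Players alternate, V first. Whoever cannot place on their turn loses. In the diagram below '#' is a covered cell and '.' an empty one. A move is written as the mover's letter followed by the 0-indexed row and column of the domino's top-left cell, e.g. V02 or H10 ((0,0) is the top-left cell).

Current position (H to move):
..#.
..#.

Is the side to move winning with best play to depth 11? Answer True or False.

H winning at [..#./..#.]: True

[..#./..#.] H move#1: H00:+1/###./..#.*, H10:+1/..#./###.
[###./..#.] V move#2: V03:-1/####/..##*
[####/..##] H move#3: H10:+1/####/####*
[####/####] end (terminal -1, V#4); searched ..#./..#. to 11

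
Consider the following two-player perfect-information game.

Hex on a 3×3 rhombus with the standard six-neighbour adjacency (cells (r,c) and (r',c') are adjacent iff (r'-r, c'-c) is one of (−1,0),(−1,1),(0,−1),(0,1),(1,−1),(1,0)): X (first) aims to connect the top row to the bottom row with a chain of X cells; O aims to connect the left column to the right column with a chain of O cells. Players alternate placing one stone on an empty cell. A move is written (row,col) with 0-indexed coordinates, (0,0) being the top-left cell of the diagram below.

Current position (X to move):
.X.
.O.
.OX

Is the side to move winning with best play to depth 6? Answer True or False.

X winning at [.X./.O./.OX]: False

p1 X@[.X./.O./.OX]: (0,0)[XX./.O./.OX]-1* (0,2)[.XX/.O./.OX]-1 (1,0)[.X./XO./.OX]-1 (1,2)[.X./.OX/.OX]-1 (2,0)[.X./.O./XOX]-1
p2 O@[XX./.O./.OX]: (0,2)[XXO/.O./.OX]+1* (1,0)[XX./OO./.OX]+1 (1,2)[XX./.OO/.OX]+1 (2,0)[XX./.O./OOX]+1
p3 X@[XXO/.O./.OX]: (1,0)[XXO/XO./.OX]-1* (1,2)[XXO/.OX/.OX]-1 (2,0)[XXO/.O./XOX]-1
p4 O@[XXO/XO./.OX]: (1,2)[XXO/XOO/.OX]-1 (2,0)[XXO/XO./OOX]+1*
p5 X@[XXO/XO./OOX] terminal -1; root [.X./.O./.OX] d6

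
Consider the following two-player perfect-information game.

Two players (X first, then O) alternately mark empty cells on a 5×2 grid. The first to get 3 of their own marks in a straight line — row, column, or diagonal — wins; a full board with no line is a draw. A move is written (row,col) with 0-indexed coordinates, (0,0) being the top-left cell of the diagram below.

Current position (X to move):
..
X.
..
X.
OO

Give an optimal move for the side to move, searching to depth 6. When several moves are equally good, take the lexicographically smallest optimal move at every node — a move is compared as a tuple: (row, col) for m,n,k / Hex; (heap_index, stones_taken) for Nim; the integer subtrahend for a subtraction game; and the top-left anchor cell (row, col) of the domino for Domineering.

[../X./../X./OO] X move#1: (0,0):+0/X./X./../X./OO, (0,1):+0/.X/X./../X./OO, (1,1):+1/../XX/../X./OO*, (2,0):+1/../X./X./X./OO, (2,1):+1/../X./.X/X./OO, (3,1):+0/../X./../XX/OO
[../XX/../X./OO] O move#2: (0,0):-1/O./XX/../X./OO*, (0,1):-1/.O/XX/../X./OO, (2,0):-1/../XX/O./X./OO, (2,1):-1/../XX/.O/X./OO, (3,1):-1/../XX/../XO/OO
[O./XX/../X./OO] X move#3: (0,1):+1/OX/XX/../X./OO*, (2,0):+1/O./XX/X./X./OO, (2,1):+1/O./XX/.X/X./OO, (3,1):+1/O./XX/../XX/OO
[OX/XX/../X./OO] O move#4: (2,0):-1/OX/XX/O./X./OO*, (2,1):-1/OX/XX/.O/X./OO, (3,1):-1/OX/XX/../XO/OO
[OX/XX/O./X./OO] X move#5: (2,1):+1/OX/XX/OX/X./OO*, (3,1):+0/OX/XX/O./XX/OO
[OX/XX/OX/X./OO] end (terminal -1, O#6); searched ../X./../X./OO to 6

X's best at [../X./../X./OO]: (1,1)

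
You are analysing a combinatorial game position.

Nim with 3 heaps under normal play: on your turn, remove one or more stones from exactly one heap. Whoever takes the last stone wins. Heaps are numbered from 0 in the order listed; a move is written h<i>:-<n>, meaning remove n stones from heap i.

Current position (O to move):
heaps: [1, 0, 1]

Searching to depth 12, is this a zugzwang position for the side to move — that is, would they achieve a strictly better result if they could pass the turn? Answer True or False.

[(1,0,1)] O move#1: h0:-1:-1/(0,0,1)*, h2:-1:-1/(1,0,0)
[(0,0,1)] X move#2: h2:-1:+1/(0,0,0)*
[(0,0,0)] end (terminal -1, O#3); searched (1,0,1) to 12
pass branch (X moves first from the same position):
  | [(1,0,1)] X move#1: h0:-1:-1/(0,0,1)*, h2:-1:-1/(1,0,0)
  | [(0,0,1)] O move#2: h2:-1:+1/(0,0,0)*
  | [(0,0,0)] end (terminal -1, X#3); searched (1,0,1) to 12
O moving scores -1; O passing scores +1

zugzwang((1,0,1), O) = True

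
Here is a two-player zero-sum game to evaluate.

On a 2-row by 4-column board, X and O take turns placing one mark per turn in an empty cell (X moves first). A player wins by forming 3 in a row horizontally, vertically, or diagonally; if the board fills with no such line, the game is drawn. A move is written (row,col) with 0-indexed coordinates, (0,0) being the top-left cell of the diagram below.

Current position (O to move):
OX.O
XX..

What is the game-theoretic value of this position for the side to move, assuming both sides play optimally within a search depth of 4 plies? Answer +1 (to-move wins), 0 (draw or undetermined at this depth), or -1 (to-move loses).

value(OX.O/XX.., O) = 0

ply 1, O at OX.O/XX.. | (0,2)=-1→OXOO/XX..; (1,2)=+0→OX.O/XXO.*; (1,3)=-1→OX.O/XX.O
ply 2, X at OX.O/XXO. | (0,2)=+0→OXXO/XXO.*; (1,3)=+0→OX.O/XXOX
ply 3, O at OXXO/XXO. | (1,3)=+0→OXXO/XXOO*
ply 4: OXXO/XXOO is terminal +0 (X); from OX.O/XX.. depth 4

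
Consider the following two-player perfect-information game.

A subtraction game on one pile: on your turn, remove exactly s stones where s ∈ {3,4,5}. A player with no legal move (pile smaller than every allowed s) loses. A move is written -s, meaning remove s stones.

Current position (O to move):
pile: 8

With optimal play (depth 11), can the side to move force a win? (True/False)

ply 1, O at 8 | -3=-1→5*; -4=-1→4; -5=-1→3
ply 2, X at 5 | -3=+1→2*; -4=+1→1; -5=+1→0
ply 3: 2 is terminal -1 (O); from 8 depth 11

O winning at [8]: False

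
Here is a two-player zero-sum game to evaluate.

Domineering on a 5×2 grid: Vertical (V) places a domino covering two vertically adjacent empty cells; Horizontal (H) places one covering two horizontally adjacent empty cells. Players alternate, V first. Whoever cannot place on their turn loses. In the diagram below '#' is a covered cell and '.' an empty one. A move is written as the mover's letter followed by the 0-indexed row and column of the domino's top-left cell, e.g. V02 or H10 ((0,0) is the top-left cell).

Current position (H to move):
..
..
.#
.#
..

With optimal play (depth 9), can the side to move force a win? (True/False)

H winning at [../../.#/.#/..]: True

[../../.#/.#/..] H move#1: H00:+1/##/../.#/.#/..*, H10:+1/../##/.#/.#/.., H40:-1/../../.#/.#/##
[##/../.#/.#/..] V move#2: V10:-1/##/#./##/.#/..*, V20:-1/##/../##/##/.., V30:-1/##/../.#/##/#.
[##/#./##/.#/..] H move#3: H40:+1/##/#./##/.#/##*
[##/#./##/.#/##] end (terminal -1, V#4); searched ../../.#/.#/.. to 9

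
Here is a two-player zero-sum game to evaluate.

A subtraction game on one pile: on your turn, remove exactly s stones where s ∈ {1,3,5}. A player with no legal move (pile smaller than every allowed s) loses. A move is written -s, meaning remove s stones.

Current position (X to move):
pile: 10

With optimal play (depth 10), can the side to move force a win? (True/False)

p1 X@[10]: -1[9]-1* -3[7]-1 -5[5]-1
p2 O@[9]: -1[8]+1* -3[6]+1 -5[4]+1
p3 X@[8]: -1[7]-1* -3[5]-1 -5[3]-1
p4 O@[7]: -1[6]+1* -3[4]+1 -5[2]+1
p5 X@[6]: -1[5]-1* -3[3]-1 -5[1]-1
p6 O@[5]: -1[4]+1* -3[2]+1 -5[0]+1
p7 X@[4]: -1[3]-1* -3[1]-1
p8 O@[3]: -1[2]+1* -3[0]+1
p9 X@[2]: -1[1]-1*
p10 O@[1]: -1[0]+1*
p11 X@[0] terminal -1; root [10] d10

X winning at [10]: False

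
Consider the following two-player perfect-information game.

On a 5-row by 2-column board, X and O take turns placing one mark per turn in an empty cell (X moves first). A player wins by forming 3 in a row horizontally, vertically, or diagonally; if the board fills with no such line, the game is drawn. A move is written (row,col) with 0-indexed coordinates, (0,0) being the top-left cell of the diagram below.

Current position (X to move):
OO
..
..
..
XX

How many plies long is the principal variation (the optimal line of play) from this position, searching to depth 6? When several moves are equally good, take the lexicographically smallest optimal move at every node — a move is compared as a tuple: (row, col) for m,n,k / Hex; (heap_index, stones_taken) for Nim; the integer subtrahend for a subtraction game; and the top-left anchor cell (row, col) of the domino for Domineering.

p1 X@[OO/../../../XX]: (1,0)[OO/X./../../XX]+0* (1,1)[OO/.X/../../XX]+0 (2,0)[OO/../X./../XX]+0 (2,1)[OO/../.X/../XX]+0 (3,0)[OO/../../X./XX]+0 (3,1)[OO/../../.X/XX]+0
p2 O@[OO/X./../../XX]: (1,1)[OO/XO/../../XX]+0* (2,0)[OO/X./O./../XX]+0 (2,1)[OO/X./.O/../XX]+0 (3,0)[OO/X./../O./XX]+0 (3,1)[OO/X./../.O/XX]+0
p3 X@[OO/XO/../../XX]: (2,0)[OO/XO/X./../XX]-1 (2,1)[OO/XO/.X/../XX]+0* (3,0)[OO/XO/../X./XX]-1 (3,1)[OO/XO/../.X/XX]-1
p4 O@[OO/XO/.X/../XX]: (2,0)[OO/XO/OX/../XX]-1 (3,0)[OO/XO/.X/O./XX]-1 (3,1)[OO/XO/.X/.O/XX]+0*
p5 X@[OO/XO/.X/.O/XX]: (2,0)[OO/XO/XX/.O/XX]+0* (3,0)[OO/XO/.X/XO/XX]+0
p6 O@[OO/XO/XX/.O/XX]: (3,0)[OO/XO/XX/OO/XX]+0*
p7 X@[OO/XO/XX/OO/XX] terminal +0; root [OO/../../../XX] d6

PV length from [OO/../../../XX]: 6 plies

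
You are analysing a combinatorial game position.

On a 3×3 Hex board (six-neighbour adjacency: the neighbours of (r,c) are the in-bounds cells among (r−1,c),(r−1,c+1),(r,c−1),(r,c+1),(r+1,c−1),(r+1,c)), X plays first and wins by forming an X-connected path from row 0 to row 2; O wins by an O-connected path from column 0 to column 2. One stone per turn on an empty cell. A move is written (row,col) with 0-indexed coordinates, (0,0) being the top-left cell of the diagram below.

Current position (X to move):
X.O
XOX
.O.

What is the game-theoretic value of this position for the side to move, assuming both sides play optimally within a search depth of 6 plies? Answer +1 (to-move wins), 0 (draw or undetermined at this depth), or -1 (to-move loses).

ply 1, X at X.O/XOX/.O. | (0,1)=-1→XXO/XOX/.O.; (2,0)=+1→X.O/XOX/XO.*; (2,2)=-1→X.O/XOX/.OX
ply 2: X.O/XOX/XO. is terminal -1 (O); from X.O/XOX/.O. depth 6

value(X.O/XOX/.O., X) = +1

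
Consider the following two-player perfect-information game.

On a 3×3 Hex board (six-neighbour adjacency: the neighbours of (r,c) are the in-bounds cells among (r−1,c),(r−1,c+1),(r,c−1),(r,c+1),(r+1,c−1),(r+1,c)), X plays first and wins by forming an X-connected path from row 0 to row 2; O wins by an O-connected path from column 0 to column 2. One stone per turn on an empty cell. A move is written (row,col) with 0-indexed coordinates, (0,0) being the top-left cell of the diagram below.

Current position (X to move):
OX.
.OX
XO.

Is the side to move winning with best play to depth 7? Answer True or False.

[OX./.OX/XO.] X move#1: (0,2):+1/OXX/.OX/XO.*, (1,0):+1/OX./XOX/XO., (2,2):+1/OX./.OX/XOX
[OXX/.OX/XO.] O move#2: (1,0):-1/OXX/OOX/XO.*, (2,2):-1/OXX/.OX/XOO
[OXX/OOX/XO.] X move#3: (2,2):+1/OXX/OOX/XOX*
[OXX/OOX/XOX] end (terminal -1, O#4); searched OX./.OX/XO. to 7

X winning at [OX./.OX/XO.]: True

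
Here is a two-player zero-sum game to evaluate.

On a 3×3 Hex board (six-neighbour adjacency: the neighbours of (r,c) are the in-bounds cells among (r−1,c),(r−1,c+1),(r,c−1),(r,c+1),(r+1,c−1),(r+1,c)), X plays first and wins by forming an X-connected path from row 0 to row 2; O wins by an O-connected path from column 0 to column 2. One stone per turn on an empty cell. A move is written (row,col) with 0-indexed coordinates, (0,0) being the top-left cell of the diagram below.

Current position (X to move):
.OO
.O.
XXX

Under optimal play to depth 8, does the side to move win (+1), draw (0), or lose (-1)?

ply 1, X at .OO/.O./XXX | (0,0)=-1→XOO/.O./XXX*; (1,0)=-1→.OO/XO./XXX; (1,2)=-1→.OO/.OX/XXX
ply 2, O at XOO/.O./XXX | (1,0)=+1→XOO/OO./XXX*; (1,2)=-1→XOO/.OO/XXX
ply 3: XOO/OO./XXX is terminal -1 (X); from .OO/.O./XXX depth 8

value(.OO/.O./XXX, X) = -1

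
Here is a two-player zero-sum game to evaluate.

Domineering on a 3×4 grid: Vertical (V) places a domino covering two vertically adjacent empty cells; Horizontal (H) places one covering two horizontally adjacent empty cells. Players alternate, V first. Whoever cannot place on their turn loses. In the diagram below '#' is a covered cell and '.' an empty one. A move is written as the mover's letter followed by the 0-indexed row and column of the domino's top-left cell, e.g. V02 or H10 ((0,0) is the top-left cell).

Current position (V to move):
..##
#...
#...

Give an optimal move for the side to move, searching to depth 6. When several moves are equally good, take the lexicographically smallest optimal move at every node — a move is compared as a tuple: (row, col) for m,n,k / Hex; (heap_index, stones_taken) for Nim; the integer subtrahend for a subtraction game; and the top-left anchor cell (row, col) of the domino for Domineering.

V's best at [..##/#.../#...]: V12

p1 V@[..##/#.../#...]: V01[.###/##../#...]-1 V11[..##/##../##..]-1 V12[..##/#.#./#.#.]+1* V13[..##/#..#/#..#]-1
p2 H@[..##/#.#./#.#.]: H00[####/#.#./#.#.]-1*
p3 V@[####/#.#./#.#.]: V11[####/###./###.]+1* V13[####/#.##/#.##]+1
p4 H@[####/###./###.] terminal -1; root [..##/#.../#...] d6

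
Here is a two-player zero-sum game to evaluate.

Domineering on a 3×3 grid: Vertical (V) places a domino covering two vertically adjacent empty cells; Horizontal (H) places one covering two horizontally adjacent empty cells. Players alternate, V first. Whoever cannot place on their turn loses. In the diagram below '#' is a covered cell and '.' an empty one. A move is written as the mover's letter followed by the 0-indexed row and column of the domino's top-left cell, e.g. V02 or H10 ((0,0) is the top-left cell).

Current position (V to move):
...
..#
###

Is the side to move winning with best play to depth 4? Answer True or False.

V winning at [.../..#/###]: True

[.../..#/###] V move#1: V00:-1/#../#.#/###, V01:+1/.#./.##/###*
[.#./.##/###] end (terminal -1, H#2); searched .../..#/### to 4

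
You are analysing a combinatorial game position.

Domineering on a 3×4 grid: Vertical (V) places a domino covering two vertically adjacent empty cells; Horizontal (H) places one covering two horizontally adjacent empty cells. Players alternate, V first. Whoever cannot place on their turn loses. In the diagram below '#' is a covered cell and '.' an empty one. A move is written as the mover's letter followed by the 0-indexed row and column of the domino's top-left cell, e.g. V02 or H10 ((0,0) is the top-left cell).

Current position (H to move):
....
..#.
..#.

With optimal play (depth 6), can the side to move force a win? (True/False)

H winning at [..../..#./..#.]: True

[..../..#./..#.] H move#1: H00:-1/##../..#./..#., H01:-1/.##./..#./..#., H02:-1/..##/..#./..#., H10:+1/..../###./..#.*, H20:-1/..../..#./###.
[..../###./..#.] V move#2: V03:-1/...#/####/..#.*, V13:-1/..../####/..##
[...#/####/..#.] H move#3: H00:+1/##.#/####/..#.*, H01:+1/.###/####/..#., H20:+1/...#/####/###.
[##.#/####/..#.] end (terminal -1, V#4); searched ..../..#./..#. to 6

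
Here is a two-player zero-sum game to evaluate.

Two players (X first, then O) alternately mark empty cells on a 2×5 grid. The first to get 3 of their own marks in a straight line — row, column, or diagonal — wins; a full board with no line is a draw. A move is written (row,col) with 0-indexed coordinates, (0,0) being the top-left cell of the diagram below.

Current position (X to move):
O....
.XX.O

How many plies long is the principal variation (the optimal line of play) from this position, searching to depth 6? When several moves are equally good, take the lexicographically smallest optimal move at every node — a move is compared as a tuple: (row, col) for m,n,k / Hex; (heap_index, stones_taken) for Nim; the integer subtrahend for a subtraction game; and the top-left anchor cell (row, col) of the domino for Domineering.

PV length from [O..../.XX.O]: 5 plies

ply 1, X at O..../.XX.O | (0,1)=+1→OX.../.XX.O*; (0,2)=+1→O.X../.XX.O; (0,3)=+1→O..X./.XX.O; (0,4)=+1→O...X/.XX.O; (1,0)=+1→O..../XXX.O; (1,3)=+1→O..../.XXXO
ply 2, O at OX.../.XX.O | (0,2)=-1→OXO../.XX.O*; (0,3)=-1→OX.O./.XX.O; (0,4)=-1→OX..O/.XX.O; (1,0)=-1→OX.../OXX.O; (1,3)=-1→OX.../.XXOO
ply 3, X at OXO../.XX.O | (0,3)=+1→OXOX./.XX.O*; (0,4)=+1→OXO.X/.XX.O; (1,0)=+1→OXO../XXX.O; (1,3)=+1→OXO../.XXXO
ply 4, O at OXOX./.XX.O | (0,4)=-1→OXOXO/.XX.O*; (1,0)=-1→OXOX./OXX.O; (1,3)=-1→OXOX./.XXOO
ply 5, X at OXOXO/.XX.O | (1,0)=+1→OXOXO/XXX.O*; (1,3)=+1→OXOXO/.XXXO
ply 6: OXOXO/XXX.O is terminal -1 (O); from O..../.XX.O depth 6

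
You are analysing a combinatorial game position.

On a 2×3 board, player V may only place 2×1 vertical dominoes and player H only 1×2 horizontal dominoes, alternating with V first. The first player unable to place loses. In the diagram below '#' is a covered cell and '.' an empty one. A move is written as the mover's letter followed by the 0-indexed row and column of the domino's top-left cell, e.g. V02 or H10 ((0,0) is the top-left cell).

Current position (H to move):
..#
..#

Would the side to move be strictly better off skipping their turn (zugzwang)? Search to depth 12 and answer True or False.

zugzwang(..#/..#, H) = False

ply 1, H at ..#/..# | H00=+1→###/..#*; H10=+1→..#/###
ply 2: ###/..# is terminal -1 (V); from ..#/..# depth 12
suppose H passes — search the same position with V to move:
pass> ply 1, V at ..#/..# | V00=+1→#.#/#.#*; V01=+1→.##/.##
pass> ply 2: #.#/#.# is terminal -1 (H); from ..#/..# depth 12
for H: play +1, pass -1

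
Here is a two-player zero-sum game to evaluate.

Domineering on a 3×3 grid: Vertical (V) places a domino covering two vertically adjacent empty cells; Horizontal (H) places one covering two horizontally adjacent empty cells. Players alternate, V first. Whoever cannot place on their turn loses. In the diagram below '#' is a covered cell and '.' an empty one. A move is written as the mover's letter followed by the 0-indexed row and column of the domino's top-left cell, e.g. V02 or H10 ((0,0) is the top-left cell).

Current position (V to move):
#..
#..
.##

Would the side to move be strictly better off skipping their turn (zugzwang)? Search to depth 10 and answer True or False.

ply 1, V at #../#../.## | V01=+1→##./##./.##*; V02=+1→#.#/#.#/.##
ply 2: ##./##./.## is terminal -1 (H); from #../#../.## depth 10
pass branch (H moves first from the same position):
  | ply 1, H at #../#../.## | H01=+1→###/#../.##*; H11=+1→#../###/.##
  | ply 2: ###/#../.## is terminal -1 (V); from #../#../.## depth 10
V moving scores +1; V passing scores -1

zugzwang(#../#../.##, V) = False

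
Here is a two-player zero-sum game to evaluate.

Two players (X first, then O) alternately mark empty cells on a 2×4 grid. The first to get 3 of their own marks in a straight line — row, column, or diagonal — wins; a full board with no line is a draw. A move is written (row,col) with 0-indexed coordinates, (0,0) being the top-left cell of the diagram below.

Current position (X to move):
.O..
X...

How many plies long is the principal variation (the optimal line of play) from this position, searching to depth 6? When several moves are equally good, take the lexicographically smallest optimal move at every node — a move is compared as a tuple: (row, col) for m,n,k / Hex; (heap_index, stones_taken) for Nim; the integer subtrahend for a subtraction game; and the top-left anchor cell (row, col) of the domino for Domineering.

PV length from [.O../X...]: 6 plies

p1 X@[.O../X...]: (0,0)[XO../X...]+0* (0,2)[.OX./X...]+0 (0,3)[.O.X/X...]+0 (1,1)[.O../XX..]+0 (1,2)[.O../X.X.]+0 (1,3)[.O../X..X]-1
p2 O@[XO../X...]: (0,2)[XOO./X...]+0* (0,3)[XO.O/X...]+0 (1,1)[XO../XO..]+0 (1,2)[XO../X.O.]+0 (1,3)[XO../X..O]+0
p3 X@[XOO./X...]: (0,3)[XOOX/X...]+0* (1,1)[XOO./XX..]-1 (1,2)[XOO./X.X.]-1 (1,3)[XOO./X..X]-1
p4 O@[XOOX/X...]: (1,1)[XOOX/XO..]+0* (1,2)[XOOX/X.O.]+0 (1,3)[XOOX/X..O]+0
p5 X@[XOOX/XO..]: (1,2)[XOOX/XOX.]+0* (1,3)[XOOX/XO.X]+0
p6 O@[XOOX/XOX.]: (1,3)[XOOX/XOXO]+0*
p7 X@[XOOX/XOXO] terminal +0; root [.O../X...] d6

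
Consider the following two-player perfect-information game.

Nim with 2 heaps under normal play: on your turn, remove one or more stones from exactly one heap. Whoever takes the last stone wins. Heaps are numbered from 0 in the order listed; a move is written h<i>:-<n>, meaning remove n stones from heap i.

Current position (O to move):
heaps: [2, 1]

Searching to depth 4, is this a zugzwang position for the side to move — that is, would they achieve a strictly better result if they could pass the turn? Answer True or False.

zugzwang((2,1), O) = False

ply 1, O at (2,1) | h0:-1=+1→(1,1)*; h0:-2=-1→(0,1); h1:-1=-1→(2,0)
ply 2, X at (1,1) | h0:-1=-1→(0,1)*; h1:-1=-1→(1,0)
ply 3, O at (0,1) | h1:-1=+1→(0,0)*
ply 4: (0,0) is terminal -1 (X); from (2,1) depth 4
if O skipped the turn, X would face:
~ ply 1, X at (2,1) | h0:-1=+1→(1,1)*; h0:-2=-1→(0,1); h1:-1=-1→(2,0)
~ ply 2, O at (1,1) | h0:-1=-1→(0,1)*; h1:-1=-1→(1,0)
~ ply 3, X at (0,1) | h1:-1=+1→(0,0)*
~ ply 4: (0,0) is terminal -1 (O); from (2,1) depth 4
compare (O): move=+1 vs pass=-1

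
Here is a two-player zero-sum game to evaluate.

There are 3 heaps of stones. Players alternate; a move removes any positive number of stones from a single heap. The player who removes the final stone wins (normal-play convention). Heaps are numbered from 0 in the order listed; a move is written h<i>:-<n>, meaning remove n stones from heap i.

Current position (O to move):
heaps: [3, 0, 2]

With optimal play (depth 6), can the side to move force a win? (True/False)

O winning at [(3,0,2)]: True

ply 1, O at (3,0,2) | h0:-1=+1→(2,0,2)*; h0:-2=-1→(1,0,2); h0:-3=-1→(0,0,2); h2:-1=-1→(3,0,1); h2:-2=-1→(3,0,0)
ply 2, X at (2,0,2) | h0:-1=-1→(1,0,2)*; h0:-2=-1→(0,0,2); h2:-1=-1→(2,0,1); h2:-2=-1→(2,0,0)
ply 3, O at (1,0,2) | h0:-1=-1→(0,0,2); h2:-1=+1→(1,0,1)*; h2:-2=-1→(1,0,0)
ply 4, X at (1,0,1) | h0:-1=-1→(0,0,1)*; h2:-1=-1→(1,0,0)
ply 5, O at (0,0,1) | h2:-1=+1→(0,0,0)*
ply 6: (0,0,0) is terminal -1 (X); from (3,0,2) depth 6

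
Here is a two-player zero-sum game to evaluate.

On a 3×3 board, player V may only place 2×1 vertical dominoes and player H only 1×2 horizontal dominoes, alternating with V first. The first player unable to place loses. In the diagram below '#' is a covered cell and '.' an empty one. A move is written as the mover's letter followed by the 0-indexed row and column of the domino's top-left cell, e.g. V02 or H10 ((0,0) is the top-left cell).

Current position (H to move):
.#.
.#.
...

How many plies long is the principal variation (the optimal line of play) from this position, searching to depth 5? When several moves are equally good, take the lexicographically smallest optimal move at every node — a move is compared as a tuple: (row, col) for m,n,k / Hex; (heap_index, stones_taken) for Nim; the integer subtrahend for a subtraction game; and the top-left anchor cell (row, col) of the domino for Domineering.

ply 1, H at .#./.#./... | H20=-1→.#./.#./##.*; H21=-1→.#./.#./.##
ply 2, V at .#./.#./##. | V00=+1→##./##./##.*; V02=+1→.##/.##/##.; V12=+1→.#./.##/###
ply 3: ##./##./##. is terminal -1 (H); from .#./.#./... depth 5

PV length from [.#./.#./...]: 2 plies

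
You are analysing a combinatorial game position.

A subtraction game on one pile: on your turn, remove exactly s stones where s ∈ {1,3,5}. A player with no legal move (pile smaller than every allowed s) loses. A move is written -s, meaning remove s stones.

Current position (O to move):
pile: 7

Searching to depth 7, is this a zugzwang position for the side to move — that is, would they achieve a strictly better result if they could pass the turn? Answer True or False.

zugzwang(7, O) = False

ply 1, O at 7 | -1=+1→6*; -3=+1→4; -5=+1→2
ply 2, X at 6 | -1=-1→5*; -3=-1→3; -5=-1→1
ply 3, O at 5 | -1=+1→4*; -3=+1→2; -5=+1→0
ply 4, X at 4 | -1=-1→3*; -3=-1→1
ply 5, O at 3 | -1=+1→2*; -3=+1→0
ply 6, X at 2 | -1=-1→1*
ply 7, O at 1 | -1=+1→0*
ply 8: 0 is terminal -1 (X); from 7 depth 7
pass branch (X moves first from the same position):
  | ply 1, X at 7 | -1=+1→6*; -3=+1→4; -5=+1→2
  | ply 2, O at 6 | -1=-1→5*; -3=-1→3; -5=-1→1
  | ply 3, X at 5 | -1=+1→4*; -3=+1→2; -5=+1→0
  | ply 4, O at 4 | -1=-1→3*; -3=-1→1
  | ply 5, X at 3 | -1=+1→2*; -3=+1→0
  | ply 6, O at 2 | -1=-1→1*
  | ply 7, X at 1 | -1=+1→0*
  | ply 8: 0 is terminal -1 (O); from 7 depth 7
O moving scores +1; O passing scores -1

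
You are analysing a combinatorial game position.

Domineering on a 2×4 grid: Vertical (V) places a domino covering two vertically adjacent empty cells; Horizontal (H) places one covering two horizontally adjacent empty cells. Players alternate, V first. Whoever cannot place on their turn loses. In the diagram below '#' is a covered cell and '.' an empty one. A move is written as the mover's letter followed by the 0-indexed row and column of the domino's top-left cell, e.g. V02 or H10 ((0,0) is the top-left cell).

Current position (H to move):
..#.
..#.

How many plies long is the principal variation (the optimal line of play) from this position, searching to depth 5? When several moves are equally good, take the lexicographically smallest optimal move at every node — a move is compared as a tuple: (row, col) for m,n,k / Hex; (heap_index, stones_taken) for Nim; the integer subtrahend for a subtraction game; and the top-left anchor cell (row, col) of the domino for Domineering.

ply 1, H at ..#./..#. | H00=+1→###./..#.*; H10=+1→..#./###.
ply 2, V at ###./..#. | V03=-1→####/..##*
ply 3, H at ####/..## | H10=+1→####/####*
ply 4: ####/#### is terminal -1 (V); from ..#./..#. depth 5

PV length from [..#./..#.]: 3 plies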